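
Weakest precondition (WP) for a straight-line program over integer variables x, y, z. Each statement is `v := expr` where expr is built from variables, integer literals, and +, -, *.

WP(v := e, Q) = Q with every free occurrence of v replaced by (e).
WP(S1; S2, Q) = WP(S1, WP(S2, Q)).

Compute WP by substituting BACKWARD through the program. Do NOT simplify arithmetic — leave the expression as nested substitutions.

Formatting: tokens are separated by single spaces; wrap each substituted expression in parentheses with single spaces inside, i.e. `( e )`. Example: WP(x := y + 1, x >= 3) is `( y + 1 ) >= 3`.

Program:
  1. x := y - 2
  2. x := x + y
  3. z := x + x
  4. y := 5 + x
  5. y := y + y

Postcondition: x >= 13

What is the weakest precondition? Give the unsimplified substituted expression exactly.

post: x >= 13
stmt 5: y := y + y  -- replace 0 occurrence(s) of y with (y + y)
  => x >= 13
stmt 4: y := 5 + x  -- replace 0 occurrence(s) of y with (5 + x)
  => x >= 13
stmt 3: z := x + x  -- replace 0 occurrence(s) of z with (x + x)
  => x >= 13
stmt 2: x := x + y  -- replace 1 occurrence(s) of x with (x + y)
  => ( x + y ) >= 13
stmt 1: x := y - 2  -- replace 1 occurrence(s) of x with (y - 2)
  => ( ( y - 2 ) + y ) >= 13

Answer: ( ( y - 2 ) + y ) >= 13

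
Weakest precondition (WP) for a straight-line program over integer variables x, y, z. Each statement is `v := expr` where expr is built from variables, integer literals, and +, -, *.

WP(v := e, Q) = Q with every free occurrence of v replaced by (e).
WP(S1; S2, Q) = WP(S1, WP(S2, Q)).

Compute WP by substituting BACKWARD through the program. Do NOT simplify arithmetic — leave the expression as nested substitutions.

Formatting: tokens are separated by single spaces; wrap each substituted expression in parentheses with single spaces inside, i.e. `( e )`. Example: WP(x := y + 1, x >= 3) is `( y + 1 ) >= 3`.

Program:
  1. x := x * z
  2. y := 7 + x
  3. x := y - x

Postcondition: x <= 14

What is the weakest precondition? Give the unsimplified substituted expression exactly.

post: x <= 14
stmt 3: x := y - x  -- replace 1 occurrence(s) of x with (y - x)
  => ( y - x ) <= 14
stmt 2: y := 7 + x  -- replace 1 occurrence(s) of y with (7 + x)
  => ( ( 7 + x ) - x ) <= 14
stmt 1: x := x * z  -- replace 2 occurrence(s) of x with (x * z)
  => ( ( 7 + ( x * z ) ) - ( x * z ) ) <= 14

Answer: ( ( 7 + ( x * z ) ) - ( x * z ) ) <= 14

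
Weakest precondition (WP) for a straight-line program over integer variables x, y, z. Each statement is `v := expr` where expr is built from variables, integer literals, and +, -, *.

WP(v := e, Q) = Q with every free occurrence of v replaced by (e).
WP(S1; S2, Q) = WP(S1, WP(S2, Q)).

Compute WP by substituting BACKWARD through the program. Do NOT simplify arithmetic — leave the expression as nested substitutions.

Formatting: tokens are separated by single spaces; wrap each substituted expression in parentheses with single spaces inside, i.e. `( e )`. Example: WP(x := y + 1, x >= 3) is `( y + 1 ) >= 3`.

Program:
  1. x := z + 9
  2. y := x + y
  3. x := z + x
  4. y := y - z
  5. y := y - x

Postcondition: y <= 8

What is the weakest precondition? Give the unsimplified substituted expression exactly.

post: y <= 8
stmt 5: y := y - x  -- replace 1 occurrence(s) of y with (y - x)
  => ( y - x ) <= 8
stmt 4: y := y - z  -- replace 1 occurrence(s) of y with (y - z)
  => ( ( y - z ) - x ) <= 8
stmt 3: x := z + x  -- replace 1 occurrence(s) of x with (z + x)
  => ( ( y - z ) - ( z + x ) ) <= 8
stmt 2: y := x + y  -- replace 1 occurrence(s) of y with (x + y)
  => ( ( ( x + y ) - z ) - ( z + x ) ) <= 8
stmt 1: x := z + 9  -- replace 2 occurrence(s) of x with (z + 9)
  => ( ( ( ( z + 9 ) + y ) - z ) - ( z + ( z + 9 ) ) ) <= 8

Answer: ( ( ( ( z + 9 ) + y ) - z ) - ( z + ( z + 9 ) ) ) <= 8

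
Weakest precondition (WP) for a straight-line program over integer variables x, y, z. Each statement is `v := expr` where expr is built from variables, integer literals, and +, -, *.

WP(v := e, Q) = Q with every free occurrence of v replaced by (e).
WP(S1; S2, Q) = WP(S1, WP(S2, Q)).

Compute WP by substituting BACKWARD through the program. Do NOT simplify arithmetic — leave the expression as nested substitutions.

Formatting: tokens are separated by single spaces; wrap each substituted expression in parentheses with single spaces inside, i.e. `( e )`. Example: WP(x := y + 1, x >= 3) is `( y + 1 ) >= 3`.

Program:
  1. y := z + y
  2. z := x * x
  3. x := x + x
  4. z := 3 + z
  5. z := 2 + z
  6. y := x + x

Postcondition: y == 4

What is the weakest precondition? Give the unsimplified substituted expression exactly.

post: y == 4
stmt 6: y := x + x  -- replace 1 occurrence(s) of y with (x + x)
  => ( x + x ) == 4
stmt 5: z := 2 + z  -- replace 0 occurrence(s) of z with (2 + z)
  => ( x + x ) == 4
stmt 4: z := 3 + z  -- replace 0 occurrence(s) of z with (3 + z)
  => ( x + x ) == 4
stmt 3: x := x + x  -- replace 2 occurrence(s) of x with (x + x)
  => ( ( x + x ) + ( x + x ) ) == 4
stmt 2: z := x * x  -- replace 0 occurrence(s) of z with (x * x)
  => ( ( x + x ) + ( x + x ) ) == 4
stmt 1: y := z + y  -- replace 0 occurrence(s) of y with (z + y)
  => ( ( x + x ) + ( x + x ) ) == 4

Answer: ( ( x + x ) + ( x + x ) ) == 4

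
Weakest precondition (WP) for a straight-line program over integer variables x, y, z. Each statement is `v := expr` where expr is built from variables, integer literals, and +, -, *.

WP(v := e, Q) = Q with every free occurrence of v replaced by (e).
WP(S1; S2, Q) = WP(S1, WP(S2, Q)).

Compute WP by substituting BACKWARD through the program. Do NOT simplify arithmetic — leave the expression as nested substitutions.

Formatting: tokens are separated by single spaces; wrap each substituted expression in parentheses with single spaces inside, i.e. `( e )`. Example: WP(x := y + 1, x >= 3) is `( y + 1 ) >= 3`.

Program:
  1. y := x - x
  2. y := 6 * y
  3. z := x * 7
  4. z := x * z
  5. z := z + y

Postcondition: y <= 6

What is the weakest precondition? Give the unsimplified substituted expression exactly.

post: y <= 6
stmt 5: z := z + y  -- replace 0 occurrence(s) of z with (z + y)
  => y <= 6
stmt 4: z := x * z  -- replace 0 occurrence(s) of z with (x * z)
  => y <= 6
stmt 3: z := x * 7  -- replace 0 occurrence(s) of z with (x * 7)
  => y <= 6
stmt 2: y := 6 * y  -- replace 1 occurrence(s) of y with (6 * y)
  => ( 6 * y ) <= 6
stmt 1: y := x - x  -- replace 1 occurrence(s) of y with (x - x)
  => ( 6 * ( x - x ) ) <= 6

Answer: ( 6 * ( x - x ) ) <= 6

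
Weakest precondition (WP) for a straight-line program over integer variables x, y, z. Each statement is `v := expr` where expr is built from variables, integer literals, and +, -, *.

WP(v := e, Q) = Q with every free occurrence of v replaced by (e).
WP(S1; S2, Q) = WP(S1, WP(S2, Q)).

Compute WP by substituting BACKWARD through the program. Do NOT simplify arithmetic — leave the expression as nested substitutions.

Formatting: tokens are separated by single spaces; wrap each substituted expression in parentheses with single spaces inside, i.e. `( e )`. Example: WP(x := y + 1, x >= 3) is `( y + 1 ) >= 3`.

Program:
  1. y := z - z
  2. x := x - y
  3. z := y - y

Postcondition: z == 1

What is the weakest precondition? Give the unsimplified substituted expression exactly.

post: z == 1
stmt 3: z := y - y  -- replace 1 occurrence(s) of z with (y - y)
  => ( y - y ) == 1
stmt 2: x := x - y  -- replace 0 occurrence(s) of x with (x - y)
  => ( y - y ) == 1
stmt 1: y := z - z  -- replace 2 occurrence(s) of y with (z - z)
  => ( ( z - z ) - ( z - z ) ) == 1

Answer: ( ( z - z ) - ( z - z ) ) == 1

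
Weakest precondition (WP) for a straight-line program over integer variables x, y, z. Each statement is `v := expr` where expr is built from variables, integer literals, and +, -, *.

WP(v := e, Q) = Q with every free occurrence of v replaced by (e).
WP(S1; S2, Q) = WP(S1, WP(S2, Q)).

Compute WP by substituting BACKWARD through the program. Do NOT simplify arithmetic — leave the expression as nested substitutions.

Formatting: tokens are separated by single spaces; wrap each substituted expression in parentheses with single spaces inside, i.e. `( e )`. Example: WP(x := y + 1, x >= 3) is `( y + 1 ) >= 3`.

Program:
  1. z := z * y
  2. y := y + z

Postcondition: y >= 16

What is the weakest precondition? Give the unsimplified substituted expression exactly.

Answer: ( y + ( z * y ) ) >= 16

Derivation:
post: y >= 16
stmt 2: y := y + z  -- replace 1 occurrence(s) of y with (y + z)
  => ( y + z ) >= 16
stmt 1: z := z * y  -- replace 1 occurrence(s) of z with (z * y)
  => ( y + ( z * y ) ) >= 16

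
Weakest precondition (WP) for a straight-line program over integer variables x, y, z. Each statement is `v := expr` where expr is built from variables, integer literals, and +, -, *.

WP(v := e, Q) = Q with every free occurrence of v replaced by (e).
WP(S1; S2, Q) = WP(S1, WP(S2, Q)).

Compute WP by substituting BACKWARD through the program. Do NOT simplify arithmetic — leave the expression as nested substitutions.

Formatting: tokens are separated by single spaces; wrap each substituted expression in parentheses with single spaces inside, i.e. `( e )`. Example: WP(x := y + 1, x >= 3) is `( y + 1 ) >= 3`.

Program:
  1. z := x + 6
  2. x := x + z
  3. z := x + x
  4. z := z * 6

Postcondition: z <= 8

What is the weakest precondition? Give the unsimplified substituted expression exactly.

post: z <= 8
stmt 4: z := z * 6  -- replace 1 occurrence(s) of z with (z * 6)
  => ( z * 6 ) <= 8
stmt 3: z := x + x  -- replace 1 occurrence(s) of z with (x + x)
  => ( ( x + x ) * 6 ) <= 8
stmt 2: x := x + z  -- replace 2 occurrence(s) of x with (x + z)
  => ( ( ( x + z ) + ( x + z ) ) * 6 ) <= 8
stmt 1: z := x + 6  -- replace 2 occurrence(s) of z with (x + 6)
  => ( ( ( x + ( x + 6 ) ) + ( x + ( x + 6 ) ) ) * 6 ) <= 8

Answer: ( ( ( x + ( x + 6 ) ) + ( x + ( x + 6 ) ) ) * 6 ) <= 8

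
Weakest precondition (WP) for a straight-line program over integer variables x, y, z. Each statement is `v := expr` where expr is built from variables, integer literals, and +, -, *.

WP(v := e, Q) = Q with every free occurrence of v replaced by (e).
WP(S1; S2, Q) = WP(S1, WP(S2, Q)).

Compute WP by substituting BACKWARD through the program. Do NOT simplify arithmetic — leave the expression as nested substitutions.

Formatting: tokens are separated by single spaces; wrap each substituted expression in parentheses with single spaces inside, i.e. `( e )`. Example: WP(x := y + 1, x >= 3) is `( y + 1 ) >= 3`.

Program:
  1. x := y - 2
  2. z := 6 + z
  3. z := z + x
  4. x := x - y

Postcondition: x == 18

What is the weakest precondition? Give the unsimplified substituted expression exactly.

post: x == 18
stmt 4: x := x - y  -- replace 1 occurrence(s) of x with (x - y)
  => ( x - y ) == 18
stmt 3: z := z + x  -- replace 0 occurrence(s) of z with (z + x)
  => ( x - y ) == 18
stmt 2: z := 6 + z  -- replace 0 occurrence(s) of z with (6 + z)
  => ( x - y ) == 18
stmt 1: x := y - 2  -- replace 1 occurrence(s) of x with (y - 2)
  => ( ( y - 2 ) - y ) == 18

Answer: ( ( y - 2 ) - y ) == 18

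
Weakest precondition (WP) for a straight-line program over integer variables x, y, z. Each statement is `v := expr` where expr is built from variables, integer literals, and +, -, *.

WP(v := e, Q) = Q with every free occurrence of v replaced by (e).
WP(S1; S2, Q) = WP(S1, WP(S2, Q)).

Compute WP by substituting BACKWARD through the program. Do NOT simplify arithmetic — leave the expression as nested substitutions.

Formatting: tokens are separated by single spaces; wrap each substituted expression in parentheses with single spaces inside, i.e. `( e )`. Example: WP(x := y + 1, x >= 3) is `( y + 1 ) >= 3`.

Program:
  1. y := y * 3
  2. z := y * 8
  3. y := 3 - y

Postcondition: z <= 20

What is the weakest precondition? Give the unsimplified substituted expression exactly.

post: z <= 20
stmt 3: y := 3 - y  -- replace 0 occurrence(s) of y with (3 - y)
  => z <= 20
stmt 2: z := y * 8  -- replace 1 occurrence(s) of z with (y * 8)
  => ( y * 8 ) <= 20
stmt 1: y := y * 3  -- replace 1 occurrence(s) of y with (y * 3)
  => ( ( y * 3 ) * 8 ) <= 20

Answer: ( ( y * 3 ) * 8 ) <= 20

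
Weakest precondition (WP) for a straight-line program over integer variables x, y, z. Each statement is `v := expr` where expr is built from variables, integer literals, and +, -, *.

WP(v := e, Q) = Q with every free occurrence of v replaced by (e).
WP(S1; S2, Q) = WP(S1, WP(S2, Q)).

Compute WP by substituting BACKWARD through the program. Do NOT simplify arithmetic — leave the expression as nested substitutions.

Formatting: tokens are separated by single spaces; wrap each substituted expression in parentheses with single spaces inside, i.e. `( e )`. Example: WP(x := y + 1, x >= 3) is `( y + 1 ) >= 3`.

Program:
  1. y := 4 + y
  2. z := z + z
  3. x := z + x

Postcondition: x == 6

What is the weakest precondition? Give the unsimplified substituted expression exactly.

post: x == 6
stmt 3: x := z + x  -- replace 1 occurrence(s) of x with (z + x)
  => ( z + x ) == 6
stmt 2: z := z + z  -- replace 1 occurrence(s) of z with (z + z)
  => ( ( z + z ) + x ) == 6
stmt 1: y := 4 + y  -- replace 0 occurrence(s) of y with (4 + y)
  => ( ( z + z ) + x ) == 6

Answer: ( ( z + z ) + x ) == 6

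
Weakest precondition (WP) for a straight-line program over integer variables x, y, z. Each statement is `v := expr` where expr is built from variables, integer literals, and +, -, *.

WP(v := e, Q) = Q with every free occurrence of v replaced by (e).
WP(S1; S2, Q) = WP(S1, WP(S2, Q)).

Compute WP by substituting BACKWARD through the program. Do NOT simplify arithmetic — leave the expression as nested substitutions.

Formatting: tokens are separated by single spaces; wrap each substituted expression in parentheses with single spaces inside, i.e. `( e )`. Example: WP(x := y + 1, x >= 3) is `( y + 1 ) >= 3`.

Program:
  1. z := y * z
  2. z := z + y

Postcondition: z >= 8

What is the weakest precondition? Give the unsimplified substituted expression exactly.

Answer: ( ( y * z ) + y ) >= 8

Derivation:
post: z >= 8
stmt 2: z := z + y  -- replace 1 occurrence(s) of z with (z + y)
  => ( z + y ) >= 8
stmt 1: z := y * z  -- replace 1 occurrence(s) of z with (y * z)
  => ( ( y * z ) + y ) >= 8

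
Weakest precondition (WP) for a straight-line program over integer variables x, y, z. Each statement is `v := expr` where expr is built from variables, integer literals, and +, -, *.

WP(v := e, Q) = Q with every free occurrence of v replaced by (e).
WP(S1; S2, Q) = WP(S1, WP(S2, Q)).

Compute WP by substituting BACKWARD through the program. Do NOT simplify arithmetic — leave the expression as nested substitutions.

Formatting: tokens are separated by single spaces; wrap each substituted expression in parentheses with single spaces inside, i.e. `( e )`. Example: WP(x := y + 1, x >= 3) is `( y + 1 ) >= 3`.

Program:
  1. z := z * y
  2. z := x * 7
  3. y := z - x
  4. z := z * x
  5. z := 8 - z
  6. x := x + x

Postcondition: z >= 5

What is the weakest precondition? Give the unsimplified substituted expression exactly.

post: z >= 5
stmt 6: x := x + x  -- replace 0 occurrence(s) of x with (x + x)
  => z >= 5
stmt 5: z := 8 - z  -- replace 1 occurrence(s) of z with (8 - z)
  => ( 8 - z ) >= 5
stmt 4: z := z * x  -- replace 1 occurrence(s) of z with (z * x)
  => ( 8 - ( z * x ) ) >= 5
stmt 3: y := z - x  -- replace 0 occurrence(s) of y with (z - x)
  => ( 8 - ( z * x ) ) >= 5
stmt 2: z := x * 7  -- replace 1 occurrence(s) of z with (x * 7)
  => ( 8 - ( ( x * 7 ) * x ) ) >= 5
stmt 1: z := z * y  -- replace 0 occurrence(s) of z with (z * y)
  => ( 8 - ( ( x * 7 ) * x ) ) >= 5

Answer: ( 8 - ( ( x * 7 ) * x ) ) >= 5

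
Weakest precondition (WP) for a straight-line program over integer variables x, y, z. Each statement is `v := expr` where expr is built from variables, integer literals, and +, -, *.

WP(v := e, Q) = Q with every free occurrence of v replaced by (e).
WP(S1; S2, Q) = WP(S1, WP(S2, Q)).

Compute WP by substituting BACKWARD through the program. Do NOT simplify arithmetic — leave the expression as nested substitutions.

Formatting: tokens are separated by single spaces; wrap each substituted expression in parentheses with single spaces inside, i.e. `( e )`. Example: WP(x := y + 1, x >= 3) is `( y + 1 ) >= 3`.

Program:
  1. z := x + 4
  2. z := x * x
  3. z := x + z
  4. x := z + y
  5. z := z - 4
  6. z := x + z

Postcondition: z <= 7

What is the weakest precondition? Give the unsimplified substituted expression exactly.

Answer: ( ( ( x + ( x * x ) ) + y ) + ( ( x + ( x * x ) ) - 4 ) ) <= 7

Derivation:
post: z <= 7
stmt 6: z := x + z  -- replace 1 occurrence(s) of z with (x + z)
  => ( x + z ) <= 7
stmt 5: z := z - 4  -- replace 1 occurrence(s) of z with (z - 4)
  => ( x + ( z - 4 ) ) <= 7
stmt 4: x := z + y  -- replace 1 occurrence(s) of x with (z + y)
  => ( ( z + y ) + ( z - 4 ) ) <= 7
stmt 3: z := x + z  -- replace 2 occurrence(s) of z with (x + z)
  => ( ( ( x + z ) + y ) + ( ( x + z ) - 4 ) ) <= 7
stmt 2: z := x * x  -- replace 2 occurrence(s) of z with (x * x)
  => ( ( ( x + ( x * x ) ) + y ) + ( ( x + ( x * x ) ) - 4 ) ) <= 7
stmt 1: z := x + 4  -- replace 0 occurrence(s) of z with (x + 4)
  => ( ( ( x + ( x * x ) ) + y ) + ( ( x + ( x * x ) ) - 4 ) ) <= 7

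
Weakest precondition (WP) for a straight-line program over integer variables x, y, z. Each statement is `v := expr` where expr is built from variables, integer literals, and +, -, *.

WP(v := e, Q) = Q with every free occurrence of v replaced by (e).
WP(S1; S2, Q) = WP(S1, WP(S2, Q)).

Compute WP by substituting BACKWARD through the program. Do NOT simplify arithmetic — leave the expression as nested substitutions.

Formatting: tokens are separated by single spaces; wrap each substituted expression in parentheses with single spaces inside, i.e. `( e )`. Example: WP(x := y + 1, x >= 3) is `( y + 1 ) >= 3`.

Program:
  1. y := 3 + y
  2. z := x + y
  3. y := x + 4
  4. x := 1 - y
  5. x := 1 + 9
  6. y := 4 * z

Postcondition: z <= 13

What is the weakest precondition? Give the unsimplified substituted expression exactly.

post: z <= 13
stmt 6: y := 4 * z  -- replace 0 occurrence(s) of y with (4 * z)
  => z <= 13
stmt 5: x := 1 + 9  -- replace 0 occurrence(s) of x with (1 + 9)
  => z <= 13
stmt 4: x := 1 - y  -- replace 0 occurrence(s) of x with (1 - y)
  => z <= 13
stmt 3: y := x + 4  -- replace 0 occurrence(s) of y with (x + 4)
  => z <= 13
stmt 2: z := x + y  -- replace 1 occurrence(s) of z with (x + y)
  => ( x + y ) <= 13
stmt 1: y := 3 + y  -- replace 1 occurrence(s) of y with (3 + y)
  => ( x + ( 3 + y ) ) <= 13

Answer: ( x + ( 3 + y ) ) <= 13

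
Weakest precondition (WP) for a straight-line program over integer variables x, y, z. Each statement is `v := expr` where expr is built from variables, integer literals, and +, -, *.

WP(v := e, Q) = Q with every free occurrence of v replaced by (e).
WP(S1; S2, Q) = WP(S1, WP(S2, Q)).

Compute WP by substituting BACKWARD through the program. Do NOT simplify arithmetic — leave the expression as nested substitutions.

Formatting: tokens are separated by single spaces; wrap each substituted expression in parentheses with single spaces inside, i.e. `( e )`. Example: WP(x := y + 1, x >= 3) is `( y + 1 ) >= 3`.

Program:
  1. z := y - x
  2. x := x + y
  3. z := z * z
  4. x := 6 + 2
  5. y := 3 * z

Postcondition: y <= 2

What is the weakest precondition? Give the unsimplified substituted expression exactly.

Answer: ( 3 * ( ( y - x ) * ( y - x ) ) ) <= 2

Derivation:
post: y <= 2
stmt 5: y := 3 * z  -- replace 1 occurrence(s) of y with (3 * z)
  => ( 3 * z ) <= 2
stmt 4: x := 6 + 2  -- replace 0 occurrence(s) of x with (6 + 2)
  => ( 3 * z ) <= 2
stmt 3: z := z * z  -- replace 1 occurrence(s) of z with (z * z)
  => ( 3 * ( z * z ) ) <= 2
stmt 2: x := x + y  -- replace 0 occurrence(s) of x with (x + y)
  => ( 3 * ( z * z ) ) <= 2
stmt 1: z := y - x  -- replace 2 occurrence(s) of z with (y - x)
  => ( 3 * ( ( y - x ) * ( y - x ) ) ) <= 2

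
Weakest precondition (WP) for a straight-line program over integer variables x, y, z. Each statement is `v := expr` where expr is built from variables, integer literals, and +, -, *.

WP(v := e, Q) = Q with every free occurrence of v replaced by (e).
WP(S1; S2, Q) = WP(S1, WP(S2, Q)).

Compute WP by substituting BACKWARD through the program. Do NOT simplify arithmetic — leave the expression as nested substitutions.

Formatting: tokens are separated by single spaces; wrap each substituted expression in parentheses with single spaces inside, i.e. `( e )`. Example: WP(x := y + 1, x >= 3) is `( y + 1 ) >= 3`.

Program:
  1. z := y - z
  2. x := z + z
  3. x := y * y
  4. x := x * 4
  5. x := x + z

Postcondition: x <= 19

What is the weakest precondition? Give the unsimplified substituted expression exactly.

post: x <= 19
stmt 5: x := x + z  -- replace 1 occurrence(s) of x with (x + z)
  => ( x + z ) <= 19
stmt 4: x := x * 4  -- replace 1 occurrence(s) of x with (x * 4)
  => ( ( x * 4 ) + z ) <= 19
stmt 3: x := y * y  -- replace 1 occurrence(s) of x with (y * y)
  => ( ( ( y * y ) * 4 ) + z ) <= 19
stmt 2: x := z + z  -- replace 0 occurrence(s) of x with (z + z)
  => ( ( ( y * y ) * 4 ) + z ) <= 19
stmt 1: z := y - z  -- replace 1 occurrence(s) of z with (y - z)
  => ( ( ( y * y ) * 4 ) + ( y - z ) ) <= 19

Answer: ( ( ( y * y ) * 4 ) + ( y - z ) ) <= 19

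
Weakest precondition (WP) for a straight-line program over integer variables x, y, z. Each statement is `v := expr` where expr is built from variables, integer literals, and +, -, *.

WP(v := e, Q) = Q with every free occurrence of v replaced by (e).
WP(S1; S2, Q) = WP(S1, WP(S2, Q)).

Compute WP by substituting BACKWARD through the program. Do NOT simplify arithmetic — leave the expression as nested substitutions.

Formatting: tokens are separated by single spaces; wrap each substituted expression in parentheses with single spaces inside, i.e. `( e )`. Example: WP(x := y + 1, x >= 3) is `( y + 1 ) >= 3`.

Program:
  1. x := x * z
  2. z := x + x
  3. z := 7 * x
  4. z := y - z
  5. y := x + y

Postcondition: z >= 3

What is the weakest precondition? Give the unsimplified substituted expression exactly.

post: z >= 3
stmt 5: y := x + y  -- replace 0 occurrence(s) of y with (x + y)
  => z >= 3
stmt 4: z := y - z  -- replace 1 occurrence(s) of z with (y - z)
  => ( y - z ) >= 3
stmt 3: z := 7 * x  -- replace 1 occurrence(s) of z with (7 * x)
  => ( y - ( 7 * x ) ) >= 3
stmt 2: z := x + x  -- replace 0 occurrence(s) of z with (x + x)
  => ( y - ( 7 * x ) ) >= 3
stmt 1: x := x * z  -- replace 1 occurrence(s) of x with (x * z)
  => ( y - ( 7 * ( x * z ) ) ) >= 3

Answer: ( y - ( 7 * ( x * z ) ) ) >= 3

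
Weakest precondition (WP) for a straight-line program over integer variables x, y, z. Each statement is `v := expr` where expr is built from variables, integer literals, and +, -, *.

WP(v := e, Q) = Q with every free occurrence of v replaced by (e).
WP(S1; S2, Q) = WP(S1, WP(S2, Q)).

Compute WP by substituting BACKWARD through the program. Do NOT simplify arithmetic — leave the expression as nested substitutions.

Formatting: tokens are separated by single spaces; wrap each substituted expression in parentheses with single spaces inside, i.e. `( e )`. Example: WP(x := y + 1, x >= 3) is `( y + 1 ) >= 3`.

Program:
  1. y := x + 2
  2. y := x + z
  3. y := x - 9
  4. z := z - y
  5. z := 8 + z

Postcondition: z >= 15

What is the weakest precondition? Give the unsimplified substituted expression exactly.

Answer: ( 8 + ( z - ( x - 9 ) ) ) >= 15

Derivation:
post: z >= 15
stmt 5: z := 8 + z  -- replace 1 occurrence(s) of z with (8 + z)
  => ( 8 + z ) >= 15
stmt 4: z := z - y  -- replace 1 occurrence(s) of z with (z - y)
  => ( 8 + ( z - y ) ) >= 15
stmt 3: y := x - 9  -- replace 1 occurrence(s) of y with (x - 9)
  => ( 8 + ( z - ( x - 9 ) ) ) >= 15
stmt 2: y := x + z  -- replace 0 occurrence(s) of y with (x + z)
  => ( 8 + ( z - ( x - 9 ) ) ) >= 15
stmt 1: y := x + 2  -- replace 0 occurrence(s) of y with (x + 2)
  => ( 8 + ( z - ( x - 9 ) ) ) >= 15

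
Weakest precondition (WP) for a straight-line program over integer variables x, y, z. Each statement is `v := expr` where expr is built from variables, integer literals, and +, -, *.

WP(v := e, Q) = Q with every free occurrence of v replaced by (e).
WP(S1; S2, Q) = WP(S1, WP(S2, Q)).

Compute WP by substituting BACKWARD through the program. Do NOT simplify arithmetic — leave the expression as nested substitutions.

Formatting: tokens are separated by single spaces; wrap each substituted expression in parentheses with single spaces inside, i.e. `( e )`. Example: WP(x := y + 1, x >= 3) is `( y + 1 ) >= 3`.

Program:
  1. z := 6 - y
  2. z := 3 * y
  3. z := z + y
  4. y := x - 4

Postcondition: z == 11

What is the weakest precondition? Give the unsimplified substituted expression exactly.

Answer: ( ( 3 * y ) + y ) == 11

Derivation:
post: z == 11
stmt 4: y := x - 4  -- replace 0 occurrence(s) of y with (x - 4)
  => z == 11
stmt 3: z := z + y  -- replace 1 occurrence(s) of z with (z + y)
  => ( z + y ) == 11
stmt 2: z := 3 * y  -- replace 1 occurrence(s) of z with (3 * y)
  => ( ( 3 * y ) + y ) == 11
stmt 1: z := 6 - y  -- replace 0 occurrence(s) of z with (6 - y)
  => ( ( 3 * y ) + y ) == 11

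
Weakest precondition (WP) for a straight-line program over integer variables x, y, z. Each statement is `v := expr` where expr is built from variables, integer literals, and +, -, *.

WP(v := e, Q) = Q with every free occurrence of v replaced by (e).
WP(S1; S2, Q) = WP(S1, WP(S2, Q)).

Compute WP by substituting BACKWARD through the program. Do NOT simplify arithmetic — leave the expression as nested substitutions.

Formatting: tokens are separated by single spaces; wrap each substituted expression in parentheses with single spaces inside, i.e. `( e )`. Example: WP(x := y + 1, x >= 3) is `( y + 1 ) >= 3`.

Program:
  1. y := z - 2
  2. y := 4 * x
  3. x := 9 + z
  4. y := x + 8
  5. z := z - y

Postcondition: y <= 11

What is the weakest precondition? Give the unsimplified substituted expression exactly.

post: y <= 11
stmt 5: z := z - y  -- replace 0 occurrence(s) of z with (z - y)
  => y <= 11
stmt 4: y := x + 8  -- replace 1 occurrence(s) of y with (x + 8)
  => ( x + 8 ) <= 11
stmt 3: x := 9 + z  -- replace 1 occurrence(s) of x with (9 + z)
  => ( ( 9 + z ) + 8 ) <= 11
stmt 2: y := 4 * x  -- replace 0 occurrence(s) of y with (4 * x)
  => ( ( 9 + z ) + 8 ) <= 11
stmt 1: y := z - 2  -- replace 0 occurrence(s) of y with (z - 2)
  => ( ( 9 + z ) + 8 ) <= 11

Answer: ( ( 9 + z ) + 8 ) <= 11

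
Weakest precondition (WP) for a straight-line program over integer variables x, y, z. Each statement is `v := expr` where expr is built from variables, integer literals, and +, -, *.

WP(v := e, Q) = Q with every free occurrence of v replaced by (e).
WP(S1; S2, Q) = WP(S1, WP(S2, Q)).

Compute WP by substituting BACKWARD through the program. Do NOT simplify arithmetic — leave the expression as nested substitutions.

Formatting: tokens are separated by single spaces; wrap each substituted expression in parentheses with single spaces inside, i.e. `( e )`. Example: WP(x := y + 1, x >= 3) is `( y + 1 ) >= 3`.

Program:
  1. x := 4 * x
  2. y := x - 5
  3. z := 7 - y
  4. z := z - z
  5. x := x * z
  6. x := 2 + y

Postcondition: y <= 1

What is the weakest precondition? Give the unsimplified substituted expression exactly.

post: y <= 1
stmt 6: x := 2 + y  -- replace 0 occurrence(s) of x with (2 + y)
  => y <= 1
stmt 5: x := x * z  -- replace 0 occurrence(s) of x with (x * z)
  => y <= 1
stmt 4: z := z - z  -- replace 0 occurrence(s) of z with (z - z)
  => y <= 1
stmt 3: z := 7 - y  -- replace 0 occurrence(s) of z with (7 - y)
  => y <= 1
stmt 2: y := x - 5  -- replace 1 occurrence(s) of y with (x - 5)
  => ( x - 5 ) <= 1
stmt 1: x := 4 * x  -- replace 1 occurrence(s) of x with (4 * x)
  => ( ( 4 * x ) - 5 ) <= 1

Answer: ( ( 4 * x ) - 5 ) <= 1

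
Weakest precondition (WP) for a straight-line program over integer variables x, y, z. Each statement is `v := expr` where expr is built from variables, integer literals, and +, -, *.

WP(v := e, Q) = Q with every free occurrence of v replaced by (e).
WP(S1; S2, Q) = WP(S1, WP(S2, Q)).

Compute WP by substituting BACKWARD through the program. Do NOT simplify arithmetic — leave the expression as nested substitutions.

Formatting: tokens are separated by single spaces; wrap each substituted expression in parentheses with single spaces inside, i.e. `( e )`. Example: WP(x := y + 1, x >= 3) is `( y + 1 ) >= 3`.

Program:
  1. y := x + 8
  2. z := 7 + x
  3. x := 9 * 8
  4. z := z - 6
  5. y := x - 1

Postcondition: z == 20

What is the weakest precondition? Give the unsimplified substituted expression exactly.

post: z == 20
stmt 5: y := x - 1  -- replace 0 occurrence(s) of y with (x - 1)
  => z == 20
stmt 4: z := z - 6  -- replace 1 occurrence(s) of z with (z - 6)
  => ( z - 6 ) == 20
stmt 3: x := 9 * 8  -- replace 0 occurrence(s) of x with (9 * 8)
  => ( z - 6 ) == 20
stmt 2: z := 7 + x  -- replace 1 occurrence(s) of z with (7 + x)
  => ( ( 7 + x ) - 6 ) == 20
stmt 1: y := x + 8  -- replace 0 occurrence(s) of y with (x + 8)
  => ( ( 7 + x ) - 6 ) == 20

Answer: ( ( 7 + x ) - 6 ) == 20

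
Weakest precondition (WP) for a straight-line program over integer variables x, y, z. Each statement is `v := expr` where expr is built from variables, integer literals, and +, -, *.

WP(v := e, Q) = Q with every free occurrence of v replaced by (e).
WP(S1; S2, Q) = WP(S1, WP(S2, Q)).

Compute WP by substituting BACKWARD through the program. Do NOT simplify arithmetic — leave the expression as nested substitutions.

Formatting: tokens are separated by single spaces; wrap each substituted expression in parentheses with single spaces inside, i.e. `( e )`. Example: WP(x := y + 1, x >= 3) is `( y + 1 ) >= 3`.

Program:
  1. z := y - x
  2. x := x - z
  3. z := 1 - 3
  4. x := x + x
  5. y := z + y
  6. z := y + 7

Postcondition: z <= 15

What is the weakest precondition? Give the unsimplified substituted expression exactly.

post: z <= 15
stmt 6: z := y + 7  -- replace 1 occurrence(s) of z with (y + 7)
  => ( y + 7 ) <= 15
stmt 5: y := z + y  -- replace 1 occurrence(s) of y with (z + y)
  => ( ( z + y ) + 7 ) <= 15
stmt 4: x := x + x  -- replace 0 occurrence(s) of x with (x + x)
  => ( ( z + y ) + 7 ) <= 15
stmt 3: z := 1 - 3  -- replace 1 occurrence(s) of z with (1 - 3)
  => ( ( ( 1 - 3 ) + y ) + 7 ) <= 15
stmt 2: x := x - z  -- replace 0 occurrence(s) of x with (x - z)
  => ( ( ( 1 - 3 ) + y ) + 7 ) <= 15
stmt 1: z := y - x  -- replace 0 occurrence(s) of z with (y - x)
  => ( ( ( 1 - 3 ) + y ) + 7 ) <= 15

Answer: ( ( ( 1 - 3 ) + y ) + 7 ) <= 15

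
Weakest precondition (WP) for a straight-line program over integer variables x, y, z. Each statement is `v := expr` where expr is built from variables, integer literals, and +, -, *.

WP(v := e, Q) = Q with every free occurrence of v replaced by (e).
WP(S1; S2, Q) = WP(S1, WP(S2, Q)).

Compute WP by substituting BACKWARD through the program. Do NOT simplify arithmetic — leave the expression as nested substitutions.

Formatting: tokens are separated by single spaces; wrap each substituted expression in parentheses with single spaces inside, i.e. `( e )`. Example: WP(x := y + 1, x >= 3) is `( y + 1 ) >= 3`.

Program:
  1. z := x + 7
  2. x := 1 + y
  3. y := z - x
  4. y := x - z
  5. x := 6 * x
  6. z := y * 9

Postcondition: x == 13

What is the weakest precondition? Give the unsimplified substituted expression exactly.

post: x == 13
stmt 6: z := y * 9  -- replace 0 occurrence(s) of z with (y * 9)
  => x == 13
stmt 5: x := 6 * x  -- replace 1 occurrence(s) of x with (6 * x)
  => ( 6 * x ) == 13
stmt 4: y := x - z  -- replace 0 occurrence(s) of y with (x - z)
  => ( 6 * x ) == 13
stmt 3: y := z - x  -- replace 0 occurrence(s) of y with (z - x)
  => ( 6 * x ) == 13
stmt 2: x := 1 + y  -- replace 1 occurrence(s) of x with (1 + y)
  => ( 6 * ( 1 + y ) ) == 13
stmt 1: z := x + 7  -- replace 0 occurrence(s) of z with (x + 7)
  => ( 6 * ( 1 + y ) ) == 13

Answer: ( 6 * ( 1 + y ) ) == 13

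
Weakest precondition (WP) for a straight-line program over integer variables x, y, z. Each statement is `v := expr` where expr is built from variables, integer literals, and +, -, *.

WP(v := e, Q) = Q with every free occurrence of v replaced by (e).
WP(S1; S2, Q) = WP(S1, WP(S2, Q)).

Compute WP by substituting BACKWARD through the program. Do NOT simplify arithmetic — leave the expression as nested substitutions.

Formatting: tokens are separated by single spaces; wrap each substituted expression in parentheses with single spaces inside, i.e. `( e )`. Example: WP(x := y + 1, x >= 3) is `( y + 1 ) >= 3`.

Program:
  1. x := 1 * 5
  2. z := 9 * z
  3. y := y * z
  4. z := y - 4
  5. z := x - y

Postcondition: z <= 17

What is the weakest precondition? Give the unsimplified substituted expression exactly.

post: z <= 17
stmt 5: z := x - y  -- replace 1 occurrence(s) of z with (x - y)
  => ( x - y ) <= 17
stmt 4: z := y - 4  -- replace 0 occurrence(s) of z with (y - 4)
  => ( x - y ) <= 17
stmt 3: y := y * z  -- replace 1 occurrence(s) of y with (y * z)
  => ( x - ( y * z ) ) <= 17
stmt 2: z := 9 * z  -- replace 1 occurrence(s) of z with (9 * z)
  => ( x - ( y * ( 9 * z ) ) ) <= 17
stmt 1: x := 1 * 5  -- replace 1 occurrence(s) of x with (1 * 5)
  => ( ( 1 * 5 ) - ( y * ( 9 * z ) ) ) <= 17

Answer: ( ( 1 * 5 ) - ( y * ( 9 * z ) ) ) <= 17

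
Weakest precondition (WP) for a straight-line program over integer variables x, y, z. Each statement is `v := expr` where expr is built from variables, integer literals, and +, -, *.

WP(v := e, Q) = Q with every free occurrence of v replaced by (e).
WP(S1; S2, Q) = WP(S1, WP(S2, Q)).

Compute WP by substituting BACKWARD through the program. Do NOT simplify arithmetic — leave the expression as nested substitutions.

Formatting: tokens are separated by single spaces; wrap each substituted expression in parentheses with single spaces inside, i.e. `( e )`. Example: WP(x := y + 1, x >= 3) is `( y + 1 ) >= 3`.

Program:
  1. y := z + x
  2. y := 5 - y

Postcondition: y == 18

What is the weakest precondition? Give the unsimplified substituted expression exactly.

post: y == 18
stmt 2: y := 5 - y  -- replace 1 occurrence(s) of y with (5 - y)
  => ( 5 - y ) == 18
stmt 1: y := z + x  -- replace 1 occurrence(s) of y with (z + x)
  => ( 5 - ( z + x ) ) == 18

Answer: ( 5 - ( z + x ) ) == 18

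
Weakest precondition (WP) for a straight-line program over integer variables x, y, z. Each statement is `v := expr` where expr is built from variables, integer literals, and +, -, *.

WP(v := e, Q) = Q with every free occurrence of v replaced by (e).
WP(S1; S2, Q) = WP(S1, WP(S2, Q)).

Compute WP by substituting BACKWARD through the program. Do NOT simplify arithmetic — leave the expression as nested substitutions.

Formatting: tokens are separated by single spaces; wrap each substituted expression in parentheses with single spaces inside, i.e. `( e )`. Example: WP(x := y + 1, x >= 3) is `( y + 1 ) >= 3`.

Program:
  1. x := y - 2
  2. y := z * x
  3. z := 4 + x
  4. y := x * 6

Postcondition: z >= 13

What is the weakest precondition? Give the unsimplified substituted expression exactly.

post: z >= 13
stmt 4: y := x * 6  -- replace 0 occurrence(s) of y with (x * 6)
  => z >= 13
stmt 3: z := 4 + x  -- replace 1 occurrence(s) of z with (4 + x)
  => ( 4 + x ) >= 13
stmt 2: y := z * x  -- replace 0 occurrence(s) of y with (z * x)
  => ( 4 + x ) >= 13
stmt 1: x := y - 2  -- replace 1 occurrence(s) of x with (y - 2)
  => ( 4 + ( y - 2 ) ) >= 13

Answer: ( 4 + ( y - 2 ) ) >= 13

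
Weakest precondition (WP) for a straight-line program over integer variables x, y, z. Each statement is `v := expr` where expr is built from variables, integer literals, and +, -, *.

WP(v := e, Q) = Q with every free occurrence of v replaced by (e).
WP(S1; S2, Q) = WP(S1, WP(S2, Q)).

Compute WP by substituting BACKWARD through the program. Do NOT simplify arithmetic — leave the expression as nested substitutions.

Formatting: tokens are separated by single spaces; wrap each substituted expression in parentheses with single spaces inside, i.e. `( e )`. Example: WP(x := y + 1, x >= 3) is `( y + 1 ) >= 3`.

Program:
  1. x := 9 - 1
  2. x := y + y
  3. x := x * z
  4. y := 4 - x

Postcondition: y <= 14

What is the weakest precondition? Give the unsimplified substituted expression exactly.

post: y <= 14
stmt 4: y := 4 - x  -- replace 1 occurrence(s) of y with (4 - x)
  => ( 4 - x ) <= 14
stmt 3: x := x * z  -- replace 1 occurrence(s) of x with (x * z)
  => ( 4 - ( x * z ) ) <= 14
stmt 2: x := y + y  -- replace 1 occurrence(s) of x with (y + y)
  => ( 4 - ( ( y + y ) * z ) ) <= 14
stmt 1: x := 9 - 1  -- replace 0 occurrence(s) of x with (9 - 1)
  => ( 4 - ( ( y + y ) * z ) ) <= 14

Answer: ( 4 - ( ( y + y ) * z ) ) <= 14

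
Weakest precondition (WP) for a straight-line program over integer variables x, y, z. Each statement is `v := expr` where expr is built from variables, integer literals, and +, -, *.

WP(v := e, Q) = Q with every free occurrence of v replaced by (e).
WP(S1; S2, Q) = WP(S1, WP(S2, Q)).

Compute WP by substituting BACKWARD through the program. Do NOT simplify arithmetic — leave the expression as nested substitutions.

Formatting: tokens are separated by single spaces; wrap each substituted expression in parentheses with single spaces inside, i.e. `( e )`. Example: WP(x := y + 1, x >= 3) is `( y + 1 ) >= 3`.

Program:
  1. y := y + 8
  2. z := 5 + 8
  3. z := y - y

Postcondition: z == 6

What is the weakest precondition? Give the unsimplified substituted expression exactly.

post: z == 6
stmt 3: z := y - y  -- replace 1 occurrence(s) of z with (y - y)
  => ( y - y ) == 6
stmt 2: z := 5 + 8  -- replace 0 occurrence(s) of z with (5 + 8)
  => ( y - y ) == 6
stmt 1: y := y + 8  -- replace 2 occurrence(s) of y with (y + 8)
  => ( ( y + 8 ) - ( y + 8 ) ) == 6

Answer: ( ( y + 8 ) - ( y + 8 ) ) == 6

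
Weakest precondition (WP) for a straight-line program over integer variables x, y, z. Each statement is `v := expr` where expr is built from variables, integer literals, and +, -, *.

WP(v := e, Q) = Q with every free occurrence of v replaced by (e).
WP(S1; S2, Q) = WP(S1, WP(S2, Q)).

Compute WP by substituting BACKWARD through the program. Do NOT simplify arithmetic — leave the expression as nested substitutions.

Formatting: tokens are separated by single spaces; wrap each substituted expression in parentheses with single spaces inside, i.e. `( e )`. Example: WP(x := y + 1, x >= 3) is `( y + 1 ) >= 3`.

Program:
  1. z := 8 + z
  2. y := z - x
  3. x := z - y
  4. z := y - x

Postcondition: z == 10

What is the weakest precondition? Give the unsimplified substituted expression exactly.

Answer: ( ( ( 8 + z ) - x ) - ( ( 8 + z ) - ( ( 8 + z ) - x ) ) ) == 10

Derivation:
post: z == 10
stmt 4: z := y - x  -- replace 1 occurrence(s) of z with (y - x)
  => ( y - x ) == 10
stmt 3: x := z - y  -- replace 1 occurrence(s) of x with (z - y)
  => ( y - ( z - y ) ) == 10
stmt 2: y := z - x  -- replace 2 occurrence(s) of y with (z - x)
  => ( ( z - x ) - ( z - ( z - x ) ) ) == 10
stmt 1: z := 8 + z  -- replace 3 occurrence(s) of z with (8 + z)
  => ( ( ( 8 + z ) - x ) - ( ( 8 + z ) - ( ( 8 + z ) - x ) ) ) == 10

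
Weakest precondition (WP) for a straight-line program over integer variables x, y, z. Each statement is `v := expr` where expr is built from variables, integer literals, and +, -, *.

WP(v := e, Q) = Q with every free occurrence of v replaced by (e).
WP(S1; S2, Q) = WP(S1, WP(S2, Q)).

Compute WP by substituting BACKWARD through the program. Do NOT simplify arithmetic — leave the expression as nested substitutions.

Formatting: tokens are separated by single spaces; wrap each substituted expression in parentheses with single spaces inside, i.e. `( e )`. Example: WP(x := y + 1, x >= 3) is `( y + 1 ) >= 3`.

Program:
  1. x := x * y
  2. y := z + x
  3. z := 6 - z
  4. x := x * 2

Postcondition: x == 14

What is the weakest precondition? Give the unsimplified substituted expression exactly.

Answer: ( ( x * y ) * 2 ) == 14

Derivation:
post: x == 14
stmt 4: x := x * 2  -- replace 1 occurrence(s) of x with (x * 2)
  => ( x * 2 ) == 14
stmt 3: z := 6 - z  -- replace 0 occurrence(s) of z with (6 - z)
  => ( x * 2 ) == 14
stmt 2: y := z + x  -- replace 0 occurrence(s) of y with (z + x)
  => ( x * 2 ) == 14
stmt 1: x := x * y  -- replace 1 occurrence(s) of x with (x * y)
  => ( ( x * y ) * 2 ) == 14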